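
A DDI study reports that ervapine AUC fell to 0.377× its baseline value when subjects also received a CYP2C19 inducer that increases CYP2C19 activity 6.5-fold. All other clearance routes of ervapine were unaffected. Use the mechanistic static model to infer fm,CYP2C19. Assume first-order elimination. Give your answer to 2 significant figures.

CL'/CL = 1 / 0.377 = 2.653
6.5·fm + (1 − fm) = 2.653
fm = (2.653 − 1) / (6.5 − 1) = 0.30

0.30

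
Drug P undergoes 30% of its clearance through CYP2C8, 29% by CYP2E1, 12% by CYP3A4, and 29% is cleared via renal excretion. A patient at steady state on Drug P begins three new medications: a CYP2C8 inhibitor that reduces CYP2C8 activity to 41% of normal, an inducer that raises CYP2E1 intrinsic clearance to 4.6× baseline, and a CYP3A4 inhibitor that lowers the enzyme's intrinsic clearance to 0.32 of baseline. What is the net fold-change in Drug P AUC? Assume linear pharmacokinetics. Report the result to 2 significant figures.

0.56

The CYP2C8 pathway (30% of clearance) drops to 0.41× activity: 0.3 × 0.41 = 0.123.
The CYP2E1 pathway (29% of clearance) rises to 4.6× activity: 0.29 × 4.6 = 1.334.
The CYP3A4 pathway (12% of clearance) drops to 0.32× activity: 0.12 × 0.32 = 0.0384.
Non-CYP routes (29%) are unchanged.
CL_new/CL_old = 0.123 + 1.334 + 0.0384 + 0.29 = 1.7854.
Because AUC varies inversely with clearance, the combined effect is 1 / 1.7854 = 0.56.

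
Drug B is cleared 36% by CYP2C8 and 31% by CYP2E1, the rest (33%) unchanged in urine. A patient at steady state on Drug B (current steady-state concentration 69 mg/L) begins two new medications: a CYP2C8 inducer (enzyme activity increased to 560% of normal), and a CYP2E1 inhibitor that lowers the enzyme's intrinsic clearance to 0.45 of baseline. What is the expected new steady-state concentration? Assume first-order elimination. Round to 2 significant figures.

CYP2C8: 0.36 × 5.6 = 2.016
CYP2E1: 0.31 × 0.45 = 0.1395
Other: 0.33 (unchanged)
Relative clearance = 2.016 + 0.1395 + 0.33 = 2.4855.
Steady-state concentration ∝ 1/CL: new value = 69 / 2.4855 = 28 mg/L.

28 mg/L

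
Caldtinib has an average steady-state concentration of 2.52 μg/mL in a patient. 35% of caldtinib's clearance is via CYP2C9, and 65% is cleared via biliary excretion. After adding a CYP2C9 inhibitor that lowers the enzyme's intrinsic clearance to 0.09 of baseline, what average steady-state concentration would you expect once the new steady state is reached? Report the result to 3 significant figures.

CYP2C9: 0.35 × 0.09 = 0.0315
Other: 0.65 (unchanged)
New clearance relative to baseline: 0.0315 + 0.65 = 0.6815.
Average steady-state concentration ∝ 1/CL, so new value = 2.52 / 0.6815 = 3.70 μg/mL.

3.70 μg/mL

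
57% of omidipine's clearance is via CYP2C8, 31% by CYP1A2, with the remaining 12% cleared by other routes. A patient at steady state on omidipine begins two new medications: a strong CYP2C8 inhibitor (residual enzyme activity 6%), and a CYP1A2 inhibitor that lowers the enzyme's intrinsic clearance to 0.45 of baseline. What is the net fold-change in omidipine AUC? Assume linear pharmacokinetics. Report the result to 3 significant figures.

The CYP2C8 pathway (57% of clearance) is reduced to 0.06× activity: 0.57 × 0.06 = 0.0342.
The CYP1A2 pathway (31% of clearance) falls to 0.45× activity: 0.31 × 0.45 = 0.1395.
Non-CYP routes (12%) are unchanged.
New clearance relative to baseline: 0.0342 + 0.1395 + 0.12 = 0.2937.
AUC ∝ 1/CL: fold-change = 1 / 0.2937 = 3.40.

3.40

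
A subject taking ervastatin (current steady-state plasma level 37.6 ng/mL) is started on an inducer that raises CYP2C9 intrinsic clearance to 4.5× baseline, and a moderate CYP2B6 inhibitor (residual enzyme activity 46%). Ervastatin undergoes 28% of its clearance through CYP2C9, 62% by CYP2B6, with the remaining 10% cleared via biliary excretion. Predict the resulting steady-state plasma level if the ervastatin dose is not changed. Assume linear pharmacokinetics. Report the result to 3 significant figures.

The CYP2C9 pathway (28% of clearance) is boosted to 4.5× activity: 0.28 × 4.5 = 1.26.
The CYP2B6 pathway (62% of clearance) is reduced to 0.46× activity: 0.62 × 0.46 = 0.2852.
The remaining 10% of clearance is unaffected.
CL_new/CL_old = 1.26 + 0.2852 + 0.1 = 1.6452.
New steady-state plasma level = 37.6 / 1.6452 = 22.9 ng/mL (concentration scales inversely with clearance).

22.9 ng/mL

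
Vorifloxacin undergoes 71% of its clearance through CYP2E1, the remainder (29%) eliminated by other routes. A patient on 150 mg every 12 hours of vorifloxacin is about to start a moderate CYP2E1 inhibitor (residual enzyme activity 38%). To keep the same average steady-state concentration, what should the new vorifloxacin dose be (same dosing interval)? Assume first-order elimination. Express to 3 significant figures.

84.0 mg

The CYP2E1 pathway (71% of clearance) is reduced to 0.38× activity: 0.71 × 0.38 = 0.2698.
The remaining 29% of clearance is unaffected.
New clearance relative to baseline: 0.2698 + 0.29 = 0.5598.
Exposure is unchanged when dose changes in proportion to clearance. New dose = 150 mg × 0.5598 = 84.0 mg.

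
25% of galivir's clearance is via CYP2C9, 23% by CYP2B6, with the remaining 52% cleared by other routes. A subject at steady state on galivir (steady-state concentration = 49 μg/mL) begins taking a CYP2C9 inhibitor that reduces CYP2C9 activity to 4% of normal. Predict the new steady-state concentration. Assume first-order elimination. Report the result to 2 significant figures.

The CYP2C9 pathway (25% of clearance) drops to 0.04× activity: 0.25 × 0.04 = 0.01.
CYP2B6 (23%) and the residual 52% are unaffected.
New clearance relative to baseline: 0.01 + 0.23 + 0.52 = 0.76.
New steady-state concentration = baseline ÷ relative clearance = 49 / 0.76 = 64 μg/mL.

64 μg/mL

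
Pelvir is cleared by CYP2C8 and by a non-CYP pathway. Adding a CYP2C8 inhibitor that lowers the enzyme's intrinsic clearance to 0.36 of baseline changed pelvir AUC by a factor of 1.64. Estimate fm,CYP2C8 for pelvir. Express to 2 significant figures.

Call the CYP2C8 fraction fm. After the interaction, CL_new/CL_old = fm × 0.36 + (1 − fm).
AUC ratio = 1 / (new CL fraction), so new CL fraction = 1 / 1.64 = 0.6098.
fm × 0.36 + 1 − fm = 0.6098  ⇒  fm × (0.36 − 1) = −0.3902  ⇒  fm = 0.61.

0.61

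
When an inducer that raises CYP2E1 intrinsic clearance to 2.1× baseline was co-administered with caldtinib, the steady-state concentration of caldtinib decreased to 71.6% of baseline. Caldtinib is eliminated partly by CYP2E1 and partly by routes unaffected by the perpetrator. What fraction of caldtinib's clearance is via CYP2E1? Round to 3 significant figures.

Let fm be the CYP2E1 fraction. New clearance relative to baseline = fm × 2.1 + (1 − fm).
Steady-state concentration ratio = 1 / (new CL fraction), so new CL fraction = 1 / 0.716 = 1.397.
fm × 2.1 + 1 − fm = 1.397  ⇒  fm × (2.1 − 1) = 0.3966  ⇒  fm = 0.361.

0.361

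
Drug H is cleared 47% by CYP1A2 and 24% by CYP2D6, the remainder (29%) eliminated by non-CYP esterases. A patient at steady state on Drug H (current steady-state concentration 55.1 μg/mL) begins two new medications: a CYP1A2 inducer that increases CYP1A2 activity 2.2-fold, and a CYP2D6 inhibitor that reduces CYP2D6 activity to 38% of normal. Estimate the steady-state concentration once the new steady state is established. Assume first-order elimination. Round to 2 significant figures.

39 μg/mL

The CYP1A2 pathway (47% of clearance) rises to 2.2× activity: 0.47 × 2.2 = 1.034.
The CYP2D6 pathway (24% of clearance) falls to 0.38× activity: 0.24 × 0.38 = 0.0912.
The remaining 29% of clearance is unaffected.
CL_new/CL_old = 1.034 + 0.0912 + 0.29 = 1.4152.
New steady-state concentration = 55.1 / 1.4152 = 39 μg/mL (concentration scales inversely with clearance).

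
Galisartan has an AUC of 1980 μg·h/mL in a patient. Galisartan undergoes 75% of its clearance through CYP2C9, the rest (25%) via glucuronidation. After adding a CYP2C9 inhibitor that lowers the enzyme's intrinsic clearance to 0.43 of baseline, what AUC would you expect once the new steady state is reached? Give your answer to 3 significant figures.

CYP2C9: 0.75 × 0.43 = 0.3225
Other: 0.25 (unchanged)
Relative clearance = 0.3225 + 0.25 = 0.5725.
AUC ∝ 1/CL, so new value = 1980 / 0.5725 = 3.46 × 10³ μg·h/mL.

3.46 × 10³ μg·h/mL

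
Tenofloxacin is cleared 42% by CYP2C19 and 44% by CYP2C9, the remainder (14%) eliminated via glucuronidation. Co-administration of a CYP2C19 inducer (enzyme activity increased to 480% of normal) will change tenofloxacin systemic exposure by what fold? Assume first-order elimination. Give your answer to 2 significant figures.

The CYP2C19 pathway (42% of clearance) increases to 4.8× activity: 0.42 × 4.8 = 2.016.
CYP2C9 (44%) and the residual 14% are unaffected.
New clearance relative to baseline: 2.016 + 0.44 + 0.14 = 2.596.
Since systemic exposure ∝ 1/CL, the ratio is 1 / 2.596 = 0.39.

0.39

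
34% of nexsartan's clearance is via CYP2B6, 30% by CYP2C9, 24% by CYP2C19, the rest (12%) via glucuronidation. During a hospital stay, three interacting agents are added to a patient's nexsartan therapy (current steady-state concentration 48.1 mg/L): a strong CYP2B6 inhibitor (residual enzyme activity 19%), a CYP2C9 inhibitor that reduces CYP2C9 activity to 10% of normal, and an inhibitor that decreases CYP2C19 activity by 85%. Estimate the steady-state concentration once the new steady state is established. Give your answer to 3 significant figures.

CYP2B6: 0.34 × 0.19 = 0.0646
CYP2C9: 0.3 × 0.1 = 0.03
CYP2C19: 0.24 × 0.15 = 0.036
Other: 0.12 (unchanged)
Relative clearance = 0.0646 + 0.03 + 0.036 + 0.12 = 0.2506.
Dividing the baseline by the relative clearance: 48.1 / 0.2506 = 192 mg/L.

192 mg/L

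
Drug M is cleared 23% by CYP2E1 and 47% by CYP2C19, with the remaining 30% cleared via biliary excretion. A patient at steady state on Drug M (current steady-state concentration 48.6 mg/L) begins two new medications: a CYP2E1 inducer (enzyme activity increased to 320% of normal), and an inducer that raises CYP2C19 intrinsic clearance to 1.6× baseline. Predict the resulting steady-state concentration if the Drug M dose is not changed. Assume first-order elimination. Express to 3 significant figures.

The CYP2E1 pathway (23% of clearance) rises to 3.2× activity: 0.23 × 3.2 = 0.736.
The CYP2C19 pathway (47% of clearance) increases to 1.6× activity: 0.47 × 1.6 = 0.752.
Non-CYP routes (30%) are unchanged.
Relative clearance = 0.736 + 0.752 + 0.3 = 1.788.
Steady-state concentration ∝ 1/CL: new value = 48.6 / 1.788 = 27.2 mg/L.

27.2 mg/L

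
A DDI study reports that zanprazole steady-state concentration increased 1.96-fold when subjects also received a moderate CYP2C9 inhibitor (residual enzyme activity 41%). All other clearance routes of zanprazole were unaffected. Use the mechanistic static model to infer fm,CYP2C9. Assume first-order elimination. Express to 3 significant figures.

0.830

Write x for the fraction cleared via CYP2C9. The observed steady-state concentration change means clearance fell to 1/1.96 = 0.5102 of baseline.
Only the CYP2C9 route changed, so 0.5102 = x·0.41 + (1 − x), giving x = 0.830.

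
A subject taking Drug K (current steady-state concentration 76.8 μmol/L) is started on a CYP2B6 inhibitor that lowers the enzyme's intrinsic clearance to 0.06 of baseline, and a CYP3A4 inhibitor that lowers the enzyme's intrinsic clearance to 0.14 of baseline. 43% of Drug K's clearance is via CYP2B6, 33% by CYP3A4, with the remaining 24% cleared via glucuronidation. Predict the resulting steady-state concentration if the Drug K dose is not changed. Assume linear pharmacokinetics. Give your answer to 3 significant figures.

246 μmol/L

CYP2B6: 0.43 × 0.06 = 0.0258
CYP3A4: 0.33 × 0.14 = 0.0462
Other: 0.24 (unchanged)
Relative clearance = 0.0258 + 0.0462 + 0.24 = 0.312.
Steady-state concentration ∝ 1/CL: new value = 76.8 / 0.312 = 246 μmol/L.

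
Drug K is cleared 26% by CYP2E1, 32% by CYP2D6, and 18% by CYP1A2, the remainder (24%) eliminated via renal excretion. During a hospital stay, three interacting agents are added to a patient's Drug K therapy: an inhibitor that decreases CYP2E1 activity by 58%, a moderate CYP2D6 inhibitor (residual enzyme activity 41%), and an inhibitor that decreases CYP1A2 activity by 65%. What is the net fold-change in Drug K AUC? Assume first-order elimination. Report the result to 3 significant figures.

1.84

The CYP2E1 pathway (26% of clearance) is reduced to 0.42× activity: 0.26 × 0.42 = 0.1092.
The CYP2D6 pathway (32% of clearance) drops to 0.41× activity: 0.32 × 0.41 = 0.1312.
The CYP1A2 pathway (18% of clearance) is reduced to 0.35× activity: 0.18 × 0.35 = 0.063.
The remaining 24% of clearance is unaffected.
New clearance relative to baseline: 0.1092 + 0.1312 + 0.063 + 0.24 = 0.5434.
AUC ∝ 1/CL: fold-change = 1 / 0.5434 = 1.84.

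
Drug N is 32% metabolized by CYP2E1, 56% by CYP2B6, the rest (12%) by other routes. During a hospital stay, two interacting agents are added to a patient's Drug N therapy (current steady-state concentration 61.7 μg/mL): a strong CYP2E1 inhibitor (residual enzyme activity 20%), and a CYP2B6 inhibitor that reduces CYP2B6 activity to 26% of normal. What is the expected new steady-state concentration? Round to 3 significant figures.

The CYP2E1 pathway (32% of clearance) falls to 0.2× activity: 0.32 × 0.2 = 0.064.
The CYP2B6 pathway (56% of clearance) drops to 0.26× activity: 0.56 × 0.26 = 0.1456.
Non-CYP routes (12%) are unchanged.
New clearance relative to baseline: 0.064 + 0.1456 + 0.12 = 0.3296.
Dividing the baseline by the relative clearance: 61.7 / 0.3296 = 187 μg/mL.

187 μg/mL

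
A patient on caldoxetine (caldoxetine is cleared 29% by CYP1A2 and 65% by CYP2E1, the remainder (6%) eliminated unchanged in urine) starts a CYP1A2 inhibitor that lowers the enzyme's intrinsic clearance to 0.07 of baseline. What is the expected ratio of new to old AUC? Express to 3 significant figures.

1.37

CYP1A2: 0.29 × 0.07 = 0.0203
CYP2E1: 0.65 (unchanged)
Other: 0.06 (unchanged)
New clearance relative to baseline: 0.0203 + 0.65 + 0.06 = 0.7303.
Since AUC ∝ 1/CL, the ratio is 1 / 0.7303 = 1.37.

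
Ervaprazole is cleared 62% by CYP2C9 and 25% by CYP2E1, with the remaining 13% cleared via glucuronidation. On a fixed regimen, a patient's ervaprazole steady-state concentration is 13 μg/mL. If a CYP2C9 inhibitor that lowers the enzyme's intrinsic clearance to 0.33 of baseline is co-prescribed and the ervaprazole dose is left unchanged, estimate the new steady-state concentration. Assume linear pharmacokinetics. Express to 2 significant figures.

22 μg/mL

The CYP2C9 pathway (62% of clearance) drops to 0.33× activity: 0.62 × 0.33 = 0.2046.
CYP2E1 (25%) and the residual 13% are unaffected.
CL_new/CL_old = 0.2046 + 0.25 + 0.13 = 0.5846.
With dosing unchanged, steady-state concentration scales as 1/CL: 13 / 0.5846 = 22 μg/mL.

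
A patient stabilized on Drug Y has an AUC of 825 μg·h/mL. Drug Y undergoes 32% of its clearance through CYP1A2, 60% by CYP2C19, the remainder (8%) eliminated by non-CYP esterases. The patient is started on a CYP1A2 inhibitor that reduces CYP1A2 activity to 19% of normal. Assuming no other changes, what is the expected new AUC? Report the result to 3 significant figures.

The CYP1A2 pathway (32% of clearance) drops to 0.19× activity: 0.32 × 0.19 = 0.0608.
CYP2C19 (60%) and the residual 8% are unaffected.
Relative clearance = 0.0608 + 0.6 + 0.08 = 0.7408.
AUC ∝ 1/CL, so new value = 825 / 0.7408 = 1.11 × 10³ μg·h/mL.

1.11 × 10³ μg·h/mL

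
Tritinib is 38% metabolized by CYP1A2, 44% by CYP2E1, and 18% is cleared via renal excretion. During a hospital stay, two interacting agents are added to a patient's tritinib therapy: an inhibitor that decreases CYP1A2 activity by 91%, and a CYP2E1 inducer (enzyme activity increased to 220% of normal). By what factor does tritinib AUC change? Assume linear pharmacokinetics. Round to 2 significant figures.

0.85

The CYP1A2 pathway (38% of clearance) is reduced to 0.09× activity: 0.38 × 0.09 = 0.0342.
The CYP2E1 pathway (44% of clearance) rises to 2.2× activity: 0.44 × 2.2 = 0.968.
The remaining 18% of clearance is unaffected.
Relative clearance = 0.0342 + 0.968 + 0.18 = 1.1822.
AUC ∝ 1/CL: fold-change = 1 / 1.1822 = 0.85.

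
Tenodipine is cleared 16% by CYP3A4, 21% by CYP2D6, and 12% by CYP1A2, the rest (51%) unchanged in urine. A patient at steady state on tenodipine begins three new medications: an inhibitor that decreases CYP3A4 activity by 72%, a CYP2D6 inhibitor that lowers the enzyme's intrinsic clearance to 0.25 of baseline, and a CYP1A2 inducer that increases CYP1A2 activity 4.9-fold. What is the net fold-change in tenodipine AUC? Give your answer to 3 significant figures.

0.837

CYP3A4: 0.16 × 0.28 = 0.0448
CYP2D6: 0.21 × 0.25 = 0.0525
CYP1A2: 0.12 × 4.9 = 0.588
Other: 0.51 (unchanged)
CL_new/CL_old = 0.0448 + 0.0525 + 0.588 + 0.51 = 1.1953.
Because AUC varies inversely with clearance, the combined effect is 1 / 1.1953 = 0.837.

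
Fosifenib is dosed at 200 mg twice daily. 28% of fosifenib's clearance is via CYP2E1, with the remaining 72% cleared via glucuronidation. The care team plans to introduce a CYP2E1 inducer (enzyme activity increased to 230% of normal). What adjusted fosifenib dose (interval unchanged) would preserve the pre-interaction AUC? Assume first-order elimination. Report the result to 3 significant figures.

CYP2E1: 0.28 × 2.3 = 0.644
Other: 0.72 (unchanged)
CL_new/CL_old = 0.644 + 0.72 = 1.364.
Exposure is unchanged when dose changes in proportion to clearance. New dose = 200 mg × 1.364 = 273 mg.

273 mg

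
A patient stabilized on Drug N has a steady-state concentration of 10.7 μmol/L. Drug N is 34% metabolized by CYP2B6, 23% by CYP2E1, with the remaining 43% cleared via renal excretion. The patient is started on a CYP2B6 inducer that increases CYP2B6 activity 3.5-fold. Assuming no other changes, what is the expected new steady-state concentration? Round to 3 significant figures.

The CYP2B6 pathway (34% of clearance) is boosted to 3.5× activity: 0.34 × 3.5 = 1.19.
CYP2E1 (23%) and the residual 43% are unaffected.
Relative clearance = 1.19 + 0.23 + 0.43 = 1.85.
Steady-state concentration ∝ 1/CL, so new value = 10.7 / 1.85 = 5.78 μmol/L.

5.78 μmol/L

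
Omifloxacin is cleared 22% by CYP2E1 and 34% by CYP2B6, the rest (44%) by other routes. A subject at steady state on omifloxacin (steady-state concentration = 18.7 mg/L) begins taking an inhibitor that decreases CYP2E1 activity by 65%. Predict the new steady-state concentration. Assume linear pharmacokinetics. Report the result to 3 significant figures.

The CYP2E1 pathway (22% of clearance) is reduced to 0.35× activity: 0.22 × 0.35 = 0.077.
CYP2B6 (34%) and the residual 44% are unaffected.
Relative clearance = 0.077 + 0.34 + 0.44 = 0.857.
New steady-state concentration = baseline ÷ relative clearance = 18.7 / 0.857 = 21.8 mg/L.

21.8 mg/L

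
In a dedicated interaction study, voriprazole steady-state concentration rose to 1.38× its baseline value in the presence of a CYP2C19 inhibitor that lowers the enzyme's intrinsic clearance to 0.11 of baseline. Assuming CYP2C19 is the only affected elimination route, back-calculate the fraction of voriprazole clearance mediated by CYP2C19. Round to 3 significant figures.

Write x for the fraction cleared via CYP2C19. The observed steady-state concentration change means clearance fell to 1/1.38 = 0.7246 of baseline.
Setting x·0.11 + (1 − x) = 0.7246 and solving: x = (0.7246 − 1)/(0.11 − 1) = 0.309.

0.309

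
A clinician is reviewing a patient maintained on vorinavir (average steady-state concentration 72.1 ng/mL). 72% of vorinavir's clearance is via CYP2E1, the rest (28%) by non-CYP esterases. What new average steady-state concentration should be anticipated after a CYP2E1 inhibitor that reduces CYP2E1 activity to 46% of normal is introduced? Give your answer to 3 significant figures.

118 ng/mL

CYP2E1: 0.72 × 0.46 = 0.3312
Other: 0.28 (unchanged)
Relative clearance = 0.3312 + 0.28 = 0.6112.
Average steady-state concentration ∝ 1/CL, so new value = 72.1 / 0.6112 = 118 ng/mL.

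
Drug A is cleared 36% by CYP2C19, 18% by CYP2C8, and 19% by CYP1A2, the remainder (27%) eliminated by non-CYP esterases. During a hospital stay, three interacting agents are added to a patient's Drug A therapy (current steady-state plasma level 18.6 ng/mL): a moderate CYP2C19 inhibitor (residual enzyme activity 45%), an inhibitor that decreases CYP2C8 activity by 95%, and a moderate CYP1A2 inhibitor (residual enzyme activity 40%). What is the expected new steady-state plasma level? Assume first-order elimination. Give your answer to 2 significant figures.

36 ng/mL

CYP2C19: 0.36 × 0.45 = 0.162
CYP2C8: 0.18 × 0.05 = 0.009
CYP1A2: 0.19 × 0.4 = 0.076
Other: 0.27 (unchanged)
New clearance relative to baseline: 0.162 + 0.009 + 0.076 + 0.27 = 0.517.
Steady-state plasma level ∝ 1/CL: new value = 18.6 / 0.517 = 36 ng/mL.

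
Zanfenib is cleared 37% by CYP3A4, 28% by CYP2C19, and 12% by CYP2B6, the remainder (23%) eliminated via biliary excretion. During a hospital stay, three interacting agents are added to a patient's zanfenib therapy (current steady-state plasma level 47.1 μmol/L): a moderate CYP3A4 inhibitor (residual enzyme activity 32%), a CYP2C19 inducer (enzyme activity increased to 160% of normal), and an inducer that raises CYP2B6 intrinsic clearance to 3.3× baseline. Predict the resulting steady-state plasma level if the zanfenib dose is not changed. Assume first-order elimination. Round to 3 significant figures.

The CYP3A4 pathway (37% of clearance) is reduced to 0.32× activity: 0.37 × 0.32 = 0.1184.
The CYP2C19 pathway (28% of clearance) is boosted to 1.6× activity: 0.28 × 1.6 = 0.448.
The CYP2B6 pathway (12% of clearance) increases to 3.3× activity: 0.12 × 3.3 = 0.396.
The remaining 23% of clearance is unaffected.
CL_new/CL_old = 0.1184 + 0.448 + 0.396 + 0.23 = 1.1924.
Steady-state plasma level ∝ 1/CL: new value = 47.1 / 1.1924 = 39.5 μmol/L.

39.5 μmol/L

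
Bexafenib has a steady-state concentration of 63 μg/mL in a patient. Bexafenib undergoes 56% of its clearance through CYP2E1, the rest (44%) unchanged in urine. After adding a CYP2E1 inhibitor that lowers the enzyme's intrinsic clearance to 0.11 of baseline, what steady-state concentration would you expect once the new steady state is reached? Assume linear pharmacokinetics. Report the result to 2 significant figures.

1.3 × 10² μg/mL

The CYP2E1 pathway (56% of clearance) falls to 0.11× activity: 0.56 × 0.11 = 0.0616.
Non-CYP routes (44%) are unchanged.
Relative clearance = 0.0616 + 0.44 = 0.5016.
Steady-state concentration ∝ 1/CL, so new value = 63 / 0.5016 = 1.3 × 10² μg/mL.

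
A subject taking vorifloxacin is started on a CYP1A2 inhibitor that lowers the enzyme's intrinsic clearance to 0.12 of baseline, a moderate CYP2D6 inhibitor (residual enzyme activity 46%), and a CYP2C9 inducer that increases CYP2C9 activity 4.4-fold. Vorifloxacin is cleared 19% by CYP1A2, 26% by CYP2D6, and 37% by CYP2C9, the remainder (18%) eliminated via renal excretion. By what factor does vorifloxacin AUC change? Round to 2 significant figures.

The CYP1A2 pathway (19% of clearance) drops to 0.12× activity: 0.19 × 0.12 = 0.0228.
The CYP2D6 pathway (26% of clearance) drops to 0.46× activity: 0.26 × 0.46 = 0.1196.
The CYP2C9 pathway (37% of clearance) is boosted to 4.4× activity: 0.37 × 4.4 = 1.628.
The remaining 18% of clearance is unaffected.
CL_new/CL_old = 0.0228 + 0.1196 + 1.628 + 0.18 = 1.9504.
Net AUC ratio = 1 / 1.9504 = 0.51.

0.51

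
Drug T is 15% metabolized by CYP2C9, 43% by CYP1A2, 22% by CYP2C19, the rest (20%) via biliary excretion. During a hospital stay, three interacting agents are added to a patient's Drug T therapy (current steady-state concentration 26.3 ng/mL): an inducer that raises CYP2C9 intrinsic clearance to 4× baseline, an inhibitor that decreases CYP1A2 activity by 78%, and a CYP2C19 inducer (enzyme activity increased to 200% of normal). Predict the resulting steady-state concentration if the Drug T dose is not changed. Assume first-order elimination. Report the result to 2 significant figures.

The CYP2C9 pathway (15% of clearance) rises to 4× activity: 0.15 × 4 = 0.6.
The CYP1A2 pathway (43% of clearance) is reduced to 0.22× activity: 0.43 × 0.22 = 0.0946.
The CYP2C19 pathway (22% of clearance) rises to 2× activity: 0.22 × 2 = 0.44.
The remaining 20% of clearance is unaffected.
New clearance relative to baseline: 0.6 + 0.0946 + 0.44 + 0.2 = 1.3346.
Dividing the baseline by the relative clearance: 26.3 / 1.3346 = 20 ng/mL.

20 ng/mL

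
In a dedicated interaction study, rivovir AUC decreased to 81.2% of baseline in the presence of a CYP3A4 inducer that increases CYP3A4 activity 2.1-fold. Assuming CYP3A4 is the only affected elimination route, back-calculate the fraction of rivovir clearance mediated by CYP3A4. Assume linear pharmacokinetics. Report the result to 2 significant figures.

CL'/CL = 1 / 0.812 = 1.232
2.1·fm + (1 − fm) = 1.232
fm = (1.232 − 1) / (2.1 − 1) = 0.21

0.21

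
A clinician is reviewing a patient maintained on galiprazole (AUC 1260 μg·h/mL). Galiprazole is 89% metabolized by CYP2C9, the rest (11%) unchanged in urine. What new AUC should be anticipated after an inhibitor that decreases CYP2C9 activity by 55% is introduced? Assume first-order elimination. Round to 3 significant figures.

CYP2C9: 0.89 × 0.45 = 0.4005
Other: 0.11 (unchanged)
New clearance relative to baseline: 0.4005 + 0.11 = 0.5105.
With dosing unchanged, AUC scales as 1/CL: 1260 / 0.5105 = 2.47 × 10³ μg·h/mL.

2.47 × 10³ μg·h/mL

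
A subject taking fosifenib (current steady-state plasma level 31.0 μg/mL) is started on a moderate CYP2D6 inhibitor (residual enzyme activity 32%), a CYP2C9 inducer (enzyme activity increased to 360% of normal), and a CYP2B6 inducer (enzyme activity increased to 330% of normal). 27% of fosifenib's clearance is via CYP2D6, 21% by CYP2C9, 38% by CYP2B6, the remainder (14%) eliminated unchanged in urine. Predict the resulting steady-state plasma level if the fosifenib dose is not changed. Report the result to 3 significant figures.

13.9 μg/mL

CYP2D6: 0.27 × 0.32 = 0.0864
CYP2C9: 0.21 × 3.6 = 0.756
CYP2B6: 0.38 × 3.3 = 1.254
Other: 0.14 (unchanged)
CL_new/CL_old = 0.0864 + 0.756 + 1.254 + 0.14 = 2.2364.
Steady-state plasma level ∝ 1/CL: new value = 31.0 / 2.2364 = 13.9 μg/mL.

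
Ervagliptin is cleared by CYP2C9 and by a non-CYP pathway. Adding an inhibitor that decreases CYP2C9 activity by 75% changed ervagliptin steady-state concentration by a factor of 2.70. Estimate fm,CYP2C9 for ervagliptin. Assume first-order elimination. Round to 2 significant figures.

Call the CYP2C9 fraction fm. After the interaction, CL_new/CL_old = fm × 0.25 + (1 − fm).
Steady-state concentration ratio = 1 / (new CL fraction), so new CL fraction = 1 / 2.70 = 0.3704.
fm × 0.25 + 1 − fm = 0.3704  ⇒  fm × (0.25 − 1) = −0.6296  ⇒  fm = 0.84.

0.84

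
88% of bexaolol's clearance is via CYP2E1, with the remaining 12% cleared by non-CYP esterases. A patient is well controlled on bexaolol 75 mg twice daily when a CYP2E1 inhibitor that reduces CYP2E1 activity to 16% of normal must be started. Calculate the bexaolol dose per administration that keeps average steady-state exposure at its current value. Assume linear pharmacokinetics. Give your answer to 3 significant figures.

CYP2E1: 0.88 × 0.16 = 0.1408
Other: 0.12 (unchanged)
CL_new/CL_old = 0.1408 + 0.12 = 0.2608.
To maintain the same steady-state level, dose must scale with clearance: new dose = 75 × 0.2608 = 19.6 mg.

19.6 mg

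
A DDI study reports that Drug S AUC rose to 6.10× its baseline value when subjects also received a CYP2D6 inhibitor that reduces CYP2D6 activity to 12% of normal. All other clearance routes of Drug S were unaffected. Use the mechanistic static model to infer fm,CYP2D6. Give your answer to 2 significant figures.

CL'/CL = 1 / 6.10 = 0.1639
0.12·fm + (1 − fm) = 0.1639
fm = (0.1639 − 1) / (0.12 − 1) = 0.95

0.95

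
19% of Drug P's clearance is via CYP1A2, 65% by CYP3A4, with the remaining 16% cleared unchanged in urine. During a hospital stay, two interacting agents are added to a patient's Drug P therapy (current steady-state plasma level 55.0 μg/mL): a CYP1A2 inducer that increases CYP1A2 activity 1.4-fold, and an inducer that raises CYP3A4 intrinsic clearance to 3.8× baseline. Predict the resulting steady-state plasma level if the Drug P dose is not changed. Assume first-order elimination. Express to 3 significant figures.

19.0 μg/mL

The CYP1A2 pathway (19% of clearance) increases to 1.4× activity: 0.19 × 1.4 = 0.266.
The CYP3A4 pathway (65% of clearance) is boosted to 3.8× activity: 0.65 × 3.8 = 2.47.
The remaining 16% of clearance is unaffected.
Relative clearance = 0.266 + 2.47 + 0.16 = 2.896.
Steady-state plasma level ∝ 1/CL: new value = 55.0 / 2.896 = 19.0 μg/mL.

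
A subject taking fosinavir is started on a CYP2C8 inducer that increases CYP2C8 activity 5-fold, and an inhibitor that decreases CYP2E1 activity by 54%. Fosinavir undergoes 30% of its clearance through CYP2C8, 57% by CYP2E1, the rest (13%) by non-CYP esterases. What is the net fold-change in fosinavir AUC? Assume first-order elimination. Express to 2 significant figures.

0.53

CYP2C8: 0.3 × 5 = 1.5
CYP2E1: 0.57 × 0.46 = 0.2622
Other: 0.13 (unchanged)
CL_new/CL_old = 1.5 + 0.2622 + 0.13 = 1.8922.
AUC ∝ 1/CL: fold-change = 1 / 1.8922 = 0.53.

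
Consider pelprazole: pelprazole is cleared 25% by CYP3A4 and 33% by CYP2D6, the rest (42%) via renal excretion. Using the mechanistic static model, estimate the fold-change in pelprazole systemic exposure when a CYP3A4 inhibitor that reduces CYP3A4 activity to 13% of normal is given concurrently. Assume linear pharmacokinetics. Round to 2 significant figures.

1.3

The CYP3A4 pathway (25% of clearance) drops to 0.13× activity: 0.25 × 0.13 = 0.0325.
CYP2D6 (33%) and the residual 42% are unaffected.
CL_new/CL_old = 0.0325 + 0.33 + 0.42 = 0.7825.
Systemic exposure ratio = CL_old/CL_new = 1 / 0.7825 = 1.3.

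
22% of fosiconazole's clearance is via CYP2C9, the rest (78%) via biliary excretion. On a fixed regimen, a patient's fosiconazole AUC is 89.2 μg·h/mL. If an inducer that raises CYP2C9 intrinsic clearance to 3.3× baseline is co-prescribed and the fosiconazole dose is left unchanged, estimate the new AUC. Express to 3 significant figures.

The CYP2C9 pathway (22% of clearance) rises to 3.3× activity: 0.22 × 3.3 = 0.726.
The remaining 78% of clearance is unaffected.
New clearance relative to baseline: 0.726 + 0.78 = 1.506.
AUC ∝ 1/CL, so new value = 89.2 / 1.506 = 59.2 μg·h/mL.

59.2 μg·h/mL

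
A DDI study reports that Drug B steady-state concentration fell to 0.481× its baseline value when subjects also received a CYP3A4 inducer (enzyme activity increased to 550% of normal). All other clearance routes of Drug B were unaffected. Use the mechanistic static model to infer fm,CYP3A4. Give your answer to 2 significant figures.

Write x for the fraction cleared via CYP3A4. The observed steady-state concentration change means clearance rose to 1/0.481 = 2.079 of baseline.
Only the CYP3A4 route changed, so 2.079 = x·5.5 + (1 − x), giving x = 0.24.

0.24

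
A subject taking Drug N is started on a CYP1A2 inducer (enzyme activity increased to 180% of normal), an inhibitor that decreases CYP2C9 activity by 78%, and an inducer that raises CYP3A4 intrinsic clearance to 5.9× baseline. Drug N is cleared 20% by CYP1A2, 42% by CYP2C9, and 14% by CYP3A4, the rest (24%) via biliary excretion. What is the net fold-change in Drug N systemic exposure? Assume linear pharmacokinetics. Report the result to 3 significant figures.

0.659

The CYP1A2 pathway (20% of clearance) increases to 1.8× activity: 0.2 × 1.8 = 0.36.
The CYP2C9 pathway (42% of clearance) drops to 0.22× activity: 0.42 × 0.22 = 0.0924.
The CYP3A4 pathway (14% of clearance) is boosted to 5.9× activity: 0.14 × 5.9 = 0.826.
The remaining 24% of clearance is unaffected.
Relative clearance = 0.36 + 0.0924 + 0.826 + 0.24 = 1.5184.
Because systemic exposure varies inversely with clearance, the combined effect is 1 / 1.5184 = 0.659.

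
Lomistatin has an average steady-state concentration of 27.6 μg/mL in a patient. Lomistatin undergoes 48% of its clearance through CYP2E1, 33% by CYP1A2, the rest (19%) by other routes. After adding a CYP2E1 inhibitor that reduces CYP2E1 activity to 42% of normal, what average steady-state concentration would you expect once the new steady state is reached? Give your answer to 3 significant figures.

The CYP2E1 pathway (48% of clearance) drops to 0.42× activity: 0.48 × 0.42 = 0.2016.
CYP1A2 (33%) and the residual 19% are unaffected.
CL_new/CL_old = 0.2016 + 0.33 + 0.19 = 0.7216.
New average steady-state concentration = baseline ÷ relative clearance = 27.6 / 0.7216 = 38.2 μg/mL.

38.2 μg/mL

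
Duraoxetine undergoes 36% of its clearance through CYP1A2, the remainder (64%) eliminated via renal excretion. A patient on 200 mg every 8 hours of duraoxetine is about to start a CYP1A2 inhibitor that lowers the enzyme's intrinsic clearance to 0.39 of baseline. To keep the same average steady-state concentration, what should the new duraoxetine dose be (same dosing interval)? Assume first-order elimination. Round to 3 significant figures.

156 mg

The CYP1A2 pathway (36% of clearance) is reduced to 0.39× activity: 0.36 × 0.39 = 0.1404.
Non-CYP routes (64%) are unchanged.
CL_new/CL_old = 0.1404 + 0.64 = 0.7804.
Css,avg = (dose rate)/CL, so holding Css fixed requires dose ∝ CL: 200 × 0.7804 = 156 mg.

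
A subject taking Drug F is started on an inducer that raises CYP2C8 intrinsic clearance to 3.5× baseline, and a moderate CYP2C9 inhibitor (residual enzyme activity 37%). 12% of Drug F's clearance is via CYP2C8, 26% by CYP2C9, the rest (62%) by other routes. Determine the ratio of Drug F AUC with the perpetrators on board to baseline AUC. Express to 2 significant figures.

0.88

The CYP2C8 pathway (12% of clearance) increases to 3.5× activity: 0.12 × 3.5 = 0.42.
The CYP2C9 pathway (26% of clearance) is reduced to 0.37× activity: 0.26 × 0.37 = 0.0962.
The remaining 62% of clearance is unaffected.
New clearance relative to baseline: 0.42 + 0.0962 + 0.62 = 1.1362.
Because AUC varies inversely with clearance, the combined effect is 1 / 1.1362 = 0.88.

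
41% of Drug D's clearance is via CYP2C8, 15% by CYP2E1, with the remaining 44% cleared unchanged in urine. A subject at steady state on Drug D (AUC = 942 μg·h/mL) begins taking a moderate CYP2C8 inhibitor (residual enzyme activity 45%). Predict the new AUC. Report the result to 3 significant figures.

CYP2C8: 0.41 × 0.45 = 0.1845
CYP2E1: 0.15 (unchanged)
Other: 0.44 (unchanged)
New clearance relative to baseline: 0.1845 + 0.15 + 0.44 = 0.7745.
New AUC = baseline ÷ relative clearance = 942 / 0.7745 = 1.22 × 10³ μg·h/mL.

1.22 × 10³ μg·h/mL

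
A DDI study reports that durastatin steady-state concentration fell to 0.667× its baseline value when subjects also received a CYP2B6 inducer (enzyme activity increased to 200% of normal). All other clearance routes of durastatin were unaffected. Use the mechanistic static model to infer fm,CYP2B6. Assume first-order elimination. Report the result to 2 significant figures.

Let fm be the CYP2B6 fraction. New clearance relative to baseline = fm × 2 + (1 − fm).
Steady-state concentration ratio = 1 / (new CL fraction), so new CL fraction = 1 / 0.667 = 1.499.
fm × 2 + 1 − fm = 1.499  ⇒  fm × (2 − 1) = 0.4993  ⇒  fm = 0.50.

0.50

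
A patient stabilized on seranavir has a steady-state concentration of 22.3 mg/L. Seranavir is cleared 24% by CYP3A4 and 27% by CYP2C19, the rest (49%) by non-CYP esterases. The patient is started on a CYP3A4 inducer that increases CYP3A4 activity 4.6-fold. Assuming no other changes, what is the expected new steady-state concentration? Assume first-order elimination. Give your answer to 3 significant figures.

12.0 mg/L

The CYP3A4 pathway (24% of clearance) rises to 4.6× activity: 0.24 × 4.6 = 1.104.
CYP2C19 (27%) and the residual 49% are unaffected.
Relative clearance = 1.104 + 0.27 + 0.49 = 1.864.
New steady-state concentration = baseline ÷ relative clearance = 22.3 / 1.864 = 12.0 mg/L.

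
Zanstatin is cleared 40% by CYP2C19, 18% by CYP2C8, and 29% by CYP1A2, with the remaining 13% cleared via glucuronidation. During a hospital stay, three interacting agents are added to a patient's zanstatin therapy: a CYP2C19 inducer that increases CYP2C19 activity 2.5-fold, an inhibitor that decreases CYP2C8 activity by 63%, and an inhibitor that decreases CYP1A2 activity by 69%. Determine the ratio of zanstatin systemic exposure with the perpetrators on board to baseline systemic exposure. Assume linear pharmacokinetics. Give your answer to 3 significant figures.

The CYP2C19 pathway (40% of clearance) increases to 2.5× activity: 0.4 × 2.5 = 1.
The CYP2C8 pathway (18% of clearance) is reduced to 0.37× activity: 0.18 × 0.37 = 0.0666.
The CYP1A2 pathway (29% of clearance) is reduced to 0.31× activity: 0.29 × 0.31 = 0.0899.
Non-CYP routes (13%) are unchanged.
New clearance relative to baseline: 1 + 0.0666 + 0.0899 + 0.13 = 1.2865.
Because systemic exposure varies inversely with clearance, the combined effect is 1 / 1.2865 = 0.777.

0.777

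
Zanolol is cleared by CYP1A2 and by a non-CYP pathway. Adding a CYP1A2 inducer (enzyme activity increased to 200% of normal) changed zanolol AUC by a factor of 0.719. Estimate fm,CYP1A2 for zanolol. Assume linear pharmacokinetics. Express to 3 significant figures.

Let fm be the CYP1A2 fraction. New clearance relative to baseline = fm × 2 + (1 − fm).
AUC ratio = 1 / (new CL fraction), so new CL fraction = 1 / 0.719 = 1.391.
fm × 2 + 1 − fm = 1.391  ⇒  fm × (2 − 1) = 0.3908  ⇒  fm = 0.391.

0.391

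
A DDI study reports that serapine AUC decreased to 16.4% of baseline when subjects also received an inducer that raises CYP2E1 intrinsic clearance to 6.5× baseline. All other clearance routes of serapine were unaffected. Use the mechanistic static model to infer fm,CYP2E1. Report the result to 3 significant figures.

CL'/CL = 1 / 0.164 = 6.098
6.5·fm + (1 − fm) = 6.098
fm = (6.098 − 1) / (6.5 − 1) = 0.927

0.927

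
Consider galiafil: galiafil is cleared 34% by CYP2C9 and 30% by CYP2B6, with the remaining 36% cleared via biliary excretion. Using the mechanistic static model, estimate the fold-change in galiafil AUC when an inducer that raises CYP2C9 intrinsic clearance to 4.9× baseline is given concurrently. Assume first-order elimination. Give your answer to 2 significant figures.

0.43

CYP2C9: 0.34 × 4.9 = 1.666
CYP2B6: 0.3 (unchanged)
Other: 0.36 (unchanged)
CL_new/CL_old = 1.666 + 0.3 + 0.36 = 2.326.
AUC ratio = CL_old/CL_new = 1 / 2.326 = 0.43.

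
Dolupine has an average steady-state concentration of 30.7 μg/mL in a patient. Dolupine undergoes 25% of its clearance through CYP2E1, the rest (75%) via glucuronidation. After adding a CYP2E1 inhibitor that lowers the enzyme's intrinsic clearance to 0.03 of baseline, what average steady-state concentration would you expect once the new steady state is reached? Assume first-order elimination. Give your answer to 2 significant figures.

41 μg/mL

The CYP2E1 pathway (25% of clearance) is reduced to 0.03× activity: 0.25 × 0.03 = 0.0075.
Non-CYP routes (75%) are unchanged.
New clearance relative to baseline: 0.0075 + 0.75 = 0.7575.
Average steady-state concentration ∝ 1/CL, so new value = 30.7 / 0.7575 = 41 μg/mL.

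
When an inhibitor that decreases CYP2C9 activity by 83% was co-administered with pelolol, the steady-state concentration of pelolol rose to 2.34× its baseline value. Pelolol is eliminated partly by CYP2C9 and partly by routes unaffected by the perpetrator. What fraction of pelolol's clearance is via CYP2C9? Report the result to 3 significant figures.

0.690

Let fm be the CYP2C9 fraction. New clearance relative to baseline = fm × 0.17 + (1 − fm).
Steady-state concentration ratio = 1 / (new CL fraction), so new CL fraction = 1 / 2.34 = 0.4274.
fm × 0.17 + 1 − fm = 0.4274  ⇒  fm × (0.17 − 1) = −0.5726  ⇒  fm = 0.690.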